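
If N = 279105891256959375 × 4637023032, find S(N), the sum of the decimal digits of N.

81

279105891256959375 × 4637023032 = 1294220446125408052163325000
Sum of its 28 digits: 81.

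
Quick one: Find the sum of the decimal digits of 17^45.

242

17^45 = 23453165165327788911665591944416226304630809183732482257
Sum of its 56 digits: 242.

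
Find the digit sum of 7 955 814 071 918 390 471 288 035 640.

125

7+9+5+5+8+1+4+0+7+1+9+1+8+3+9+0+4+7+1+2+8+8+0+3+5+6+4+0 = 125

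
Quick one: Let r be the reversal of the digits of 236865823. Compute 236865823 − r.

Reverse of 236865823 is 328568632.
236865823 − 328568632 = -91702809

-91702809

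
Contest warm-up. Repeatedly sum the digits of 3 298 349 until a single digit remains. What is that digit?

3+2+9+8+3+4+9 = 38
3+8 = 11
1+1 = 2

2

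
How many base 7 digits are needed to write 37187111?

9

37187111 in base 7 is 631041143, which has 9 digits.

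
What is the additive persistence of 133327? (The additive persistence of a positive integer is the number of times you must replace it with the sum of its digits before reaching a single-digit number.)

3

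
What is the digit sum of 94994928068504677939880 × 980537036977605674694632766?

94994928068504677939880 × 980537036977605674694632766 = 93146045296192362606283144885445760800438026108080
Sum of its 50 digits: 201.

201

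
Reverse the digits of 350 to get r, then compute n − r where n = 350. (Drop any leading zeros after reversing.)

Reverse of 350 is 53.
350 − 53 = 297

297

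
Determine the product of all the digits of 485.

4×8×5 = 160

160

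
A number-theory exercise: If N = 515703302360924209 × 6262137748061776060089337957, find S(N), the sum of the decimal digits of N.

181

515703302360924209 × 6262137748061776060089337957 = 3229405116514459127540859807041714785463901013
Sum of its 46 digits: 181.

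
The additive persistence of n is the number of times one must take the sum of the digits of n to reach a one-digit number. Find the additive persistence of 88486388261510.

3

88486388261510 → 68 → 14 → 5 (3 steps)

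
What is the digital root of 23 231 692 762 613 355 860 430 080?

5

2+3+2+3+1+6+9+2+7+6+2+6+1+3+3+5+5+8+6+0+4+3+0+0+8+0 = 95
9+5 = 14
1+4 = 5
(Equivalently, 23 231 692 762 613 355 860 430 080 mod 9 = 5.)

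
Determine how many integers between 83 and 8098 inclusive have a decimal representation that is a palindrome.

The integers in [83, 8098] that have a decimal representation that is a palindrome: 88, 99, 101, 111, 121, 131, …, 7997, 8008.
163 qualify.

163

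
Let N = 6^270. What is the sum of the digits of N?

900

6^270 = 1261355785649605450953269950610783018129138694424659225125273441664007026570646175247253665812044529347450305838306191144756655714205701221277548160720275156790268272806691507315405244553283758594270496057982976
Sum of its 211 digits: 900.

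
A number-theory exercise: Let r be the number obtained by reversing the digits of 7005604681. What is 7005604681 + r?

8869669688

Reverse of 7005604681 is 1864065007.
7005604681 + 1864065007 = 8869669688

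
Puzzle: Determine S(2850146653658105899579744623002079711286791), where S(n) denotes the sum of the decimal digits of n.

198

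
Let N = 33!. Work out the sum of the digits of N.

33! = 8683317618811886495518194401280000000
Sum of its 37 digits: 144.

144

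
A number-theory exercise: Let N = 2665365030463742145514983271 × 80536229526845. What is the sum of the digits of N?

188

2665365030463742145514983271 × 80536229526845 = 214658449866254153102816246298266420409995
Sum of its 42 digits: 188.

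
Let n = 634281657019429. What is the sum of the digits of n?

67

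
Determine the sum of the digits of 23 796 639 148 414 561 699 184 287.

2+3+7+9+6+6+3+9+1+4+8+4+1+4+5+6+1+6+9+9+1+8+4+2+8+7 = 133

133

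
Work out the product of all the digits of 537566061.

5×3×7×5×6×6×0×6×1 = 0

0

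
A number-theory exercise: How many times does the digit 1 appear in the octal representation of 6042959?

6042959 in base 8 is 27032517.
The digit 1 appears 1 time.

1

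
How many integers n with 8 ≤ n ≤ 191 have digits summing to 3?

6

The integers in [8, 191] that have digits summing to 3: 12, 21, 30, 102, 111, 120.
6 qualify.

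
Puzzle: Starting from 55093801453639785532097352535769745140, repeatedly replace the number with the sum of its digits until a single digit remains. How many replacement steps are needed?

3

55093801453639785532097352535769745140 → 173 → 11 → 2 (3 steps)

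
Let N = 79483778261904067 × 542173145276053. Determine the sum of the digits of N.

133

79483778261904067 × 542173145276053 = 43093970058680897134214118407551
Sum of its 32 digits: 133.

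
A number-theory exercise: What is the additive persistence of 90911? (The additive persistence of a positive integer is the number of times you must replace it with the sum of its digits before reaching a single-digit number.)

90911 → 20 → 2 (2 steps)

2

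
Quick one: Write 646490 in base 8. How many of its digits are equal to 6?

646490 in base 8 is 2356532.
The digit 6 appears 1 time.

1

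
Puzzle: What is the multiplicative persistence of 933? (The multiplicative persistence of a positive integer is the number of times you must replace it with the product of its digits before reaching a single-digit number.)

2

933 → 81 → 8 (2 steps)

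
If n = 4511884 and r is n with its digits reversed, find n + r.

Reverse of 4511884 is 4881154.
4511884 + 4881154 = 9393038

9393038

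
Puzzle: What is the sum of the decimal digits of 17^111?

17^111 = 38004084319542288500015178816775869169621760833522504808496577842843836736782490374240598346739949911018604604215472684951499401238171633
Sum of its 137 digits: 620.

620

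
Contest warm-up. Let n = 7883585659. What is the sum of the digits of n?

7+8+8+3+5+8+5+6+5+9 = 64

64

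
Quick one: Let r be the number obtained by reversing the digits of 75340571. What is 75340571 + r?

Reverse of 75340571 is 17504357.
75340571 + 17504357 = 92844928

92844928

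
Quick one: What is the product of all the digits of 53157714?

5×3×1×5×7×7×1×4 = 14700

14700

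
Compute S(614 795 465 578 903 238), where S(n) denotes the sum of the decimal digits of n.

92

6+1+4+7+9+5+4+6+5+5+7+8+9+0+3+2+3+8 = 92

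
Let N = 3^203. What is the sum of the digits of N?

3^203 = 7171577699648618772147095694966049924389303221641651391313523966955497254335158940848386874188027
Sum of its 97 digits: 477.

477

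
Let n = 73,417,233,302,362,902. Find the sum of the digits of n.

57

7+3+4+1+7+2+3+3+3+0+2+3+6+2+9+0+2 = 57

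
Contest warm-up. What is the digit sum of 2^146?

193

2^146 = 89202980794122492566142873090593446023921664
Sum of its 44 digits: 193.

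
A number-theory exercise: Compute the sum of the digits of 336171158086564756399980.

3+3+6+1+7+1+1+5+8+0+8+6+5+6+4+7+5+6+3+9+9+9+8+0 = 120

120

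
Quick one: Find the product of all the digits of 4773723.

24696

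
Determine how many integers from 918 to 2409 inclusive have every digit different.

736

The integers in [918, 2409] that have every digit different: 918, 920, 921, 923, 924, 925, …, 2408, 2409.
736 qualify.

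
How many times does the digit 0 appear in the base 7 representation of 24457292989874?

24457292989874 in base 7 is 5102660343222653.
The digit 0 appears 2 times.

2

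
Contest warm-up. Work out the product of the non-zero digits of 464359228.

4×6×4×3×5×9×2×2×8 = 414720

414720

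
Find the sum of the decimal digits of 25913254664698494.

87

2+5+9+1+3+2+5+4+6+6+4+6+9+8+4+9+4 = 87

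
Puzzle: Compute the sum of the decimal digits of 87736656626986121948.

8+7+7+3+6+6+5+6+6+2+6+9+8+6+1+2+1+9+4+8 = 110

110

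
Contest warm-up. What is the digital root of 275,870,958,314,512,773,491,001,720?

9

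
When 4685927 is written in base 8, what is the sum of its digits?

4685927 in base 8 is 21700147.
Digit sum: 2+1+7+0+0+1+4+7 = 22.

22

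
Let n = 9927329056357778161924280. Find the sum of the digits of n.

9+9+2+7+3+2+9+0+5+6+3+5+7+7+7+8+1+6+1+9+2+4+2+8+0 = 122

122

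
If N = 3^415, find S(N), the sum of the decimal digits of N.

891

3^415 = 1012326740077382621188858573665831828974624433754571204661073234805943204205707224999879792724273689451888702641841893221278771976316855027809585261345272131315298533804101624289241775335478656164907
Sum of its 199 digits: 891.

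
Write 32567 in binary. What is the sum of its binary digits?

12

32567 in base 2 is 111111100110111.
Digit sum: 1+1+1+1+1+1+1+0+0+1+1+0+1+1+1 = 12.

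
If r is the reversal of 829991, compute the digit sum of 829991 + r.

Reversal of 829991 is 199928; 829991 + 199928 = 1029919.
Digit sum of 1029919: 1+0+2+9+9+1+9 = 31.

31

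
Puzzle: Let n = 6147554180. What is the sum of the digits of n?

41

6+1+4+7+5+5+4+1+8+0 = 41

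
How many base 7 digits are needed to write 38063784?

9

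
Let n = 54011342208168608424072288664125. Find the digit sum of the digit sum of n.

First digit sum: 120.
1+2+0 = 3.

3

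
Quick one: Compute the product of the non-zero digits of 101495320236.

38880

1×1×4×9×5×3×2×2×3×6 = 38880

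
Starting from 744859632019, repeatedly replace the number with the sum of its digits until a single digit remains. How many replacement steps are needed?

3

744859632019 → 58 → 13 → 4 (3 steps)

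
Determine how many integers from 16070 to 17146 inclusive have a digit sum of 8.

2

The integers in [16070, 17146] that have a digit sum of 8: 16100, 17000.
2 qualify.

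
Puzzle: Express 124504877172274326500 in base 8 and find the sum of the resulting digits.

73

124504877172274326500 in base 8 is 15377321342102103265744.
Digit sum: 1+5+3+7+7+3+2+1+3+4+2+1+0+2+1+0+3+2+6+5+7+4+4 = 73.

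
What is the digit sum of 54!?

54! = 230843697339241380472092742683027581083278564571807941132288000000000000
Sum of its 72 digits: 261.

261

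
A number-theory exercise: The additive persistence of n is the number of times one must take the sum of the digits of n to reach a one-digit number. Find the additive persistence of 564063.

564063 → 24 → 6 (2 steps)

2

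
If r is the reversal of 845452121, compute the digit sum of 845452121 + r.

55

Reversal of 845452121 is 121254548; 845452121 + 121254548 = 966706669.
Digit sum of 966706669: 9+6+6+7+0+6+6+6+9 = 55.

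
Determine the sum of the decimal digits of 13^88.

13^88 = 106417978041190602791946491060293881007083613449188338481130625710173112177685960349236066114669921
Sum of its 99 digits: 409.

409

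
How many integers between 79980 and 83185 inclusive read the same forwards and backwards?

33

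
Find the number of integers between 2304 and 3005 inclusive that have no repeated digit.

The integers in [2304, 3005] that have no repeated digit: 2304, 2305, 2306, 2307, 2308, 2309, …, 2986, 2987.
391 qualify.

391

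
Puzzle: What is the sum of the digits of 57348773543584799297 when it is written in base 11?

107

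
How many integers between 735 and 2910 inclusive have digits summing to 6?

The integers in [735, 2910] that have digits summing to 6: 1005, 1014, 1023, 1032, 1041, 1050, …, 2310, 2400.
36 qualify.

36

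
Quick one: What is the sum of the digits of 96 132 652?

9+6+1+3+2+6+5+2 = 34

34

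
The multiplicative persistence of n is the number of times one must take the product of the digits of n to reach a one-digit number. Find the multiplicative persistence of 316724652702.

316724652702 → 0 (1 step)

1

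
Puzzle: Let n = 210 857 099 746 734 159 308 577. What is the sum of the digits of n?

2+1+0+8+5+7+0+9+9+7+4+6+7+3+4+1+5+9+3+0+8+5+7+7 = 117

117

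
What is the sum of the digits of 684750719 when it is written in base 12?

48

684750719 in base 12 is 1713A393B.
Digit sum: 1+7+1+3+10+3+9+3+11 = 48.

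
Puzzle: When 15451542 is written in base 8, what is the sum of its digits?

36

15451542 in base 8 is 72742626.
Digit sum: 7+2+7+4+2+6+2+6 = 36.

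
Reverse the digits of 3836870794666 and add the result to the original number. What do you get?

10501841581049

Reverse of 3836870794666 is 6664970786383.
3836870794666 + 6664970786383 = 10501841581049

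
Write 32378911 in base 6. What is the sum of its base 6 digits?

32378911 in base 6 is 3113554211.
Digit sum: 3+1+1+3+5+5+4+2+1+1 = 26.

26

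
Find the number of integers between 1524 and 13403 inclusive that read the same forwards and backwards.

The integers in [1524, 13403] that read the same forwards and backwards: 1551, 1661, 1771, 1881, 1991, 2002, …, 13231, 13331.
119 qualify.

119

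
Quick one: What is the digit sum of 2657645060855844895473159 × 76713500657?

2657645060855844895473159 × 76713500657 = 203877256122037662371170279272365463
Sum of its 36 digits: 144.

144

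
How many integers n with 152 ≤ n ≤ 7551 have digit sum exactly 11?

320

The integers in [152, 7551] that have digit sum exactly 11: 155, 164, 173, 182, 191, 209, …, 7310, 7400.
320 qualify.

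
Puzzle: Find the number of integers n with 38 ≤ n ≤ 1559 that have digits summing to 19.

The integers in [38, 1559] that have digits summing to 19: 199, 289, 298, 379, 388, 397, …, 1549, 1558.
62 qualify.

62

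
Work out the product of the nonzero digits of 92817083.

24192

9×2×8×1×7×8×3 = 24192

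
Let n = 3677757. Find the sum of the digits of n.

42

3+6+7+7+7+5+7 = 42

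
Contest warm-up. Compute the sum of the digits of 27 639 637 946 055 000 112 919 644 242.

2+7+6+3+9+6+3+7+9+4+6+0+5+5+0+0+0+1+1+2+9+1+9+6+4+4+2+4+2 = 117

117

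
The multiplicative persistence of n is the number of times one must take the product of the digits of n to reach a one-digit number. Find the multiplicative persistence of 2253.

2253 → 60 → 0 (2 steps)

2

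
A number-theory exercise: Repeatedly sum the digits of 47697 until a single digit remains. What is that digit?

4+7+6+9+7 = 33
3+3 = 6

6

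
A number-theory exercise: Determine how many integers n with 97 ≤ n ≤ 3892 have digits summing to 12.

The integers in [97, 3892] that have digits summing to 12: 129, 138, 147, 156, 165, 174, …, 3801, 3810.
252 qualify.

252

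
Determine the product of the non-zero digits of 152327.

420

1×5×2×3×2×7 = 420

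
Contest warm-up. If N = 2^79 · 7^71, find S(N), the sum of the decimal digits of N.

350

2^79 · 7^71 = 607198232178514954690326895321222216580036800830123362813330909557125897218775056384
Sum of its 84 digits: 350.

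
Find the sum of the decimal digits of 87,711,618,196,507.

67

8+7+7+1+1+6+1+8+1+9+6+5+0+7 = 67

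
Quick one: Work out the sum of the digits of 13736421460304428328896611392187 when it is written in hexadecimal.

237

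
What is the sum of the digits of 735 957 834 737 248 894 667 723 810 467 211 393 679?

7+3+5+9+5+7+8+3+4+7+3+7+2+4+8+8+9+4+6+6+7+7+2+3+8+1+0+4+6+7+2+1+1+3+9+3+6+7+9 = 201

201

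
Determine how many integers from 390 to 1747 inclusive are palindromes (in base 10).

68

The integers in [390, 1747] that are palindromes (in base 10): 393, 404, 414, 424, 434, 444, …, 1551, 1661.
68 qualify.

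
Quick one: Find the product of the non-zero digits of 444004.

256

4×4×4×4 = 256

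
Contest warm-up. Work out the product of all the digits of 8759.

2520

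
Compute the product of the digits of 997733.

9×9×7×7×3×3 = 35721

35721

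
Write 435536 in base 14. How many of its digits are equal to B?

435536 in base 14 is B4A1A.
The digit B appears 1 time.

1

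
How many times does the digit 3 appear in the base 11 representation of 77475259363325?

77475259363325 in base 11 is 2276008915339A.
The digit 3 appears 2 times.

2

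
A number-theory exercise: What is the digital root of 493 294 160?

2

4+9+3+2+9+4+1+6+0 = 38
3+8 = 11
1+1 = 2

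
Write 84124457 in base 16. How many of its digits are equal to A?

84124457 in base 16 is 503A329.
The digit A appears 1 time.

1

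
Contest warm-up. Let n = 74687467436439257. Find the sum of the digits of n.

7+4+6+8+7+4+6+7+4+3+6+4+3+9+2+5+7 = 92

92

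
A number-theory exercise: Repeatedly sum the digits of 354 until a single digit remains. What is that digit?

3+5+4 = 12
1+2 = 3
(Equivalently, 354 mod 9 = 3.)

3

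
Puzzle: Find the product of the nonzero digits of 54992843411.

5×4×9×9×2×8×4×3×4×1×1 = 1244160

1244160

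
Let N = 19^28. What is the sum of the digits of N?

154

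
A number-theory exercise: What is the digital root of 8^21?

The digital root of n equals n mod 9 (or 9 when 9 | n), so we need 8^21 mod 9.
8^21 ≡ 8 (mod 9), so the digital root is 8.

8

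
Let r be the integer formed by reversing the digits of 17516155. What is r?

55161571

Reversing 17516155 gives 55161571.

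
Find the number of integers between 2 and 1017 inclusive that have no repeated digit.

737

The integers in [2, 1017] that have no repeated digit: 2, 3, 4, 5, 6, 7, …, 986, 987.
737 qualify.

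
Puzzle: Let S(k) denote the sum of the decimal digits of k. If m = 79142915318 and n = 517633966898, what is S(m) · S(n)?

3550

S(79142915318) = 7+9+1+4+2+9+1+5+3+1+8 = 50.
S(517633966898) = 5+1+7+6+3+3+9+6+6+8+9+8 = 71.
50 · 71 = 3550.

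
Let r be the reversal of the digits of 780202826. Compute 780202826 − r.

152000739

Reverse of 780202826 is 628202087.
780202826 − 628202087 = 152000739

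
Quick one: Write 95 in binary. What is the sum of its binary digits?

6

95 in base 2 is 1011111.
Digit sum: 1+0+1+1+1+1+1 = 6.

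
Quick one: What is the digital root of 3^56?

9

The digital root of n equals n mod 9 (or 9 when 9 | n), so we need 3^56 mod 9.
3^56 ≡ 0 (mod 9), so the digital root is 9.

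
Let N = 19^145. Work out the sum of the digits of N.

757

19^145 = 262586344985611149563135607342551174202477020157928684666113795189426114923083081242041713050744066477244927903266627801857651730760873804533878641111132280916113170249281231034034546899
Sum of its 186 digits: 757.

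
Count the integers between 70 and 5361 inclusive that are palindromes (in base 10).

137

The integers in [70, 5361] that are palindromes (in base 10): 77, 88, 99, 101, 111, 121, …, 5225, 5335.
137 qualify.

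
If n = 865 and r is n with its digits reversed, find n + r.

Reverse of 865 is 568.
865 + 568 = 1433

1433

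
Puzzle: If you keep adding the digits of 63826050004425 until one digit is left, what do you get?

9

6+3+8+2+6+0+5+0+0+0+4+4+2+5 = 45
4+5 = 9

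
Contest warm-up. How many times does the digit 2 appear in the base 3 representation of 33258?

3

33258 in base 3 is 1200121210.
The digit 2 appears 3 times.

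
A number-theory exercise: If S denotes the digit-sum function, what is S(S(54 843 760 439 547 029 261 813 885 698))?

First digit sum: 145.
1+4+5 = 10.

10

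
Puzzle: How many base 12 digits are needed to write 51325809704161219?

51325809704161219 in base 12 is 33B86459394A5717, which has 16 digits.

16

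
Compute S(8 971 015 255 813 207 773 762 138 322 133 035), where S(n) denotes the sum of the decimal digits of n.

130

8+9+7+1+0+1+5+2+5+5+8+1+3+2+0+7+7+7+3+7+6+2+1+3+8+3+2+2+1+3+3+0+3+5 = 130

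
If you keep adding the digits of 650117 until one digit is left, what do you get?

6+5+0+1+1+7 = 20
2+0 = 2

2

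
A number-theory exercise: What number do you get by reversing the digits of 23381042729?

Reversing 23381042729 gives 92724018332.

92724018332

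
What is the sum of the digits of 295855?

2+9+5+8+5+5 = 34

34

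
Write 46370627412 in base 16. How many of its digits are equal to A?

46370627412 in base 16 is ACBE79F54.
The digit A appears 1 time.

1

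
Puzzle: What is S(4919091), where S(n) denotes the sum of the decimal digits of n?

4+9+1+9+0+9+1 = 33

33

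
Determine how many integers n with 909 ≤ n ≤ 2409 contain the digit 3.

The integers in [909, 2409] that contain the digit 3: 913, 923, 930, 931, 932, 933, …, 2399, 2403.
447 qualify.

447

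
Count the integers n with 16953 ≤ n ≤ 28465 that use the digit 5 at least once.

The integers in [16953, 28465] that use the digit 5 at least once: 16953, 16954, 16955, 16956, 16957, 16958, …, 28459, 28465.
3813 qualify.

3813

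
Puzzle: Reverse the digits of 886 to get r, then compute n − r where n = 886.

198

Reverse of 886 is 688.
886 − 688 = 198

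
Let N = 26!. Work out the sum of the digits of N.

26! = 403291461126605635584000000
Sum of its 27 digits: 81.

81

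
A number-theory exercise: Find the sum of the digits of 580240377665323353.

5+8+0+2+4+0+3+7+7+6+6+5+3+2+3+3+5+3 = 72

72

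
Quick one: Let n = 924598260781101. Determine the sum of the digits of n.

63

9+2+4+5+9+8+2+6+0+7+8+1+1+0+1 = 63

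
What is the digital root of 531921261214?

5+3+1+9+2+1+2+6+1+2+1+4 = 37
3+7 = 10
1+0 = 1

1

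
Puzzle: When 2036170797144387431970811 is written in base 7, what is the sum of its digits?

103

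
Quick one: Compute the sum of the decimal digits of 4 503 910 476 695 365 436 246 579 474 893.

4+5+0+3+9+1+0+4+7+6+6+9+5+3+6+5+4+3+6+2+4+6+5+7+9+4+7+4+8+9+3 = 154

154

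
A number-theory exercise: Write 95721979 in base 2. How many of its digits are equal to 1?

17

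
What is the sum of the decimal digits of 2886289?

43

2+8+8+6+2+8+9 = 43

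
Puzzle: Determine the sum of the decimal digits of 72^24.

216

72^24 = 376686377243952195401306999861472444605792256
Sum of its 45 digits: 216.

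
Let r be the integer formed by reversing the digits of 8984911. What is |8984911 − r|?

7790013

Reverse of 8984911 is 1194898.
|8984911 − 1194898| = 7790013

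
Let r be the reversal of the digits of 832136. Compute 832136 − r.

Reverse of 832136 is 631238.
832136 − 631238 = 200898

200898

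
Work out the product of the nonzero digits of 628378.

6×2×8×3×7×8 = 16128

16128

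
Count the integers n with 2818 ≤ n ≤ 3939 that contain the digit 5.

292

The integers in [2818, 3939] that contain the digit 5: 2825, 2835, 2845, 2850, 2851, 2852, …, 3925, 3935.
292 qualify.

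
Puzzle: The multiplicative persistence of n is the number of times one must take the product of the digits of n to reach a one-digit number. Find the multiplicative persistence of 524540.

1

524540 → 0 (1 step)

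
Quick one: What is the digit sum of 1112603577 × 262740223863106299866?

129

1112603577 × 262740223863106299866 = 292325712891872827562146220682
Sum of its 30 digits: 129.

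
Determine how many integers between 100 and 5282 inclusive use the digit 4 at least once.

The integers in [100, 5282] that use the digit 4 at least once: 104, 114, 124, 134, 140, 141, …, 5264, 5274.
2120 qualify.

2120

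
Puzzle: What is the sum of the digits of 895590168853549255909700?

8+9+5+5+9+0+1+6+8+8+5+3+5+4+9+2+5+5+9+0+9+7+0+0 = 122

122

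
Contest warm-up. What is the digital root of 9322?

7

9+3+2+2 = 16
1+6 = 7
(Equivalently, 9322 mod 9 = 7.)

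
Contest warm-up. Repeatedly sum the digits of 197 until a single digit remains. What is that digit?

8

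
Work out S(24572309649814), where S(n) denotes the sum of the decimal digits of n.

64

2+4+5+7+2+3+0+9+6+4+9+8+1+4 = 64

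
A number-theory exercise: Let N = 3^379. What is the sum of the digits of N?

846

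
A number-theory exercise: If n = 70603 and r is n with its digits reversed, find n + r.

Reverse of 70603 is 30607.
70603 + 30607 = 101210

101210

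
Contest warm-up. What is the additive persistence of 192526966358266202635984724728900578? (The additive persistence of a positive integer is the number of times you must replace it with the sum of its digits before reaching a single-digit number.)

192526966358266202635984724728900578 → 174 → 12 → 3 (3 steps)

3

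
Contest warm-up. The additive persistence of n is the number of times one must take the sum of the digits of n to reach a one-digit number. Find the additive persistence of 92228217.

92228217 → 33 → 6 (2 steps)

2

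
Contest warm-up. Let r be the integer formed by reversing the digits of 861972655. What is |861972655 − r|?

Reverse of 861972655 is 556279168.
|861972655 − 556279168| = 305693487

305693487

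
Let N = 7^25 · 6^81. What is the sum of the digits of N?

396

7^25 · 6^81 = 1437812587689023220615745745934528516021046177596274668445964005395286439867965243392
Sum of its 85 digits: 396.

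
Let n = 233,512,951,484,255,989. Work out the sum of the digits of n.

2+3+3+5+1+2+9+5+1+4+8+4+2+5+5+9+8+9 = 85

85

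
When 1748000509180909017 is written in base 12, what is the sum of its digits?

1748000509180909017 in base 12 is 95555A81428B73B89.
Digit sum: 9+5+5+5+5+10+8+1+4+2+8+11+7+3+11+8+9 = 111.

111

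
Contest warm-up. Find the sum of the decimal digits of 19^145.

757

19^145 = 262586344985611149563135607342551174202477020157928684666113795189426114923083081242041713050744066477244927903266627801857651730760873804533878641111132280916113170249281231034034546899
Sum of its 186 digits: 757.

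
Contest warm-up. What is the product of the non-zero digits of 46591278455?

12096000

4×6×5×9×1×2×7×8×4×5×5 = 12096000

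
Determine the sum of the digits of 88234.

25

8+8+2+3+4 = 25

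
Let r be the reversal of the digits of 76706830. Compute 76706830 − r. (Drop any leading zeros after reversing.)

72846063

Reverse of 76706830 is 3860767.
76706830 − 3860767 = 72846063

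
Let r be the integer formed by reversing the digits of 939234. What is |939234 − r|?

506295

Reverse of 939234 is 432939.
|939234 − 432939| = 506295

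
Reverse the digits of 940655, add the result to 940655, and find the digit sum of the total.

31

Reversal of 940655 is 556049; 940655 + 556049 = 1496704.
Digit sum of 1496704: 1+4+9+6+7+0+4 = 31.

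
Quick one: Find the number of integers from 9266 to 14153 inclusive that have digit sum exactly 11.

212

The integers in [9266, 14153] that have digit sum exactly 11: 10019, 10028, 10037, 10046, 10055, 10064, …, 14141, 14150.
212 qualify.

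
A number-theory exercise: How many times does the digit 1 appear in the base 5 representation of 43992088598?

43992088598 in base 5 is 1210043433313343.
The digit 1 appears 3 times.

3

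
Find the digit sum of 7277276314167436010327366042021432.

7+2+7+7+2+7+6+3+1+4+1+6+7+4+3+6+0+1+0+3+2+7+3+6+6+0+4+2+0+2+1+4+3+2 = 119

119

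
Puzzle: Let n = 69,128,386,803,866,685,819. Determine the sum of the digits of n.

111

6+9+1+2+8+3+8+6+8+0+3+8+6+6+6+8+5+8+1+9 = 111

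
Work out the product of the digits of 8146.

192

8×1×4×6 = 192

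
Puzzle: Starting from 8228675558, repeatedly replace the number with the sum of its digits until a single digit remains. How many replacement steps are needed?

3

8228675558 → 56 → 11 → 2 (3 steps)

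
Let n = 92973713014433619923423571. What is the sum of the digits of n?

108

9+2+9+7+3+7+1+3+0+1+4+4+3+3+6+1+9+9+2+3+4+2+3+5+7+1 = 108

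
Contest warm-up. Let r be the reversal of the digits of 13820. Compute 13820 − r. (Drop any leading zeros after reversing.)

Reverse of 13820 is 2831.
13820 − 2831 = 10989

10989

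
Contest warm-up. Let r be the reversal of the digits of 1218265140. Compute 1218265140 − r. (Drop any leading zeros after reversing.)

802637019

Reverse of 1218265140 is 415628121.
1218265140 − 415628121 = 802637019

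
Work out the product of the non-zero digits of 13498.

1×3×4×9×8 = 864

864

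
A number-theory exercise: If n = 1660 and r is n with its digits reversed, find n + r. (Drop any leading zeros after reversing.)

Reverse of 1660 is 661.
1660 + 661 = 2321

2321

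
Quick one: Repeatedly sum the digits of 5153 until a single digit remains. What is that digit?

5+1+5+3 = 14
1+4 = 5

5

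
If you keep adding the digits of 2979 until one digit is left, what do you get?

9

2+9+7+9 = 27
2+7 = 9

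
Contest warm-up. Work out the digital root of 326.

2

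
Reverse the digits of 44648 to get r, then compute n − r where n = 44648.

-39996

Reverse of 44648 is 84644.
44648 − 84644 = -39996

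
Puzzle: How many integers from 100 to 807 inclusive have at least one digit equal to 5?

215

The integers in [100, 807] that have at least one digit equal to 5: 105, 115, 125, 135, 145, 150, …, 795, 805.
215 qualify.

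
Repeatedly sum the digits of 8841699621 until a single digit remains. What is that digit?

9

8+8+4+1+6+9+9+6+2+1 = 54
5+4 = 9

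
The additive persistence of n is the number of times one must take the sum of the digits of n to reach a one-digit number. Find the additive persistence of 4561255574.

4561255574 → 44 → 8 (2 steps)

2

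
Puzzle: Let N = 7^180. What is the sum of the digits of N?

586

7^180 = 131113437138048251322711480597803215332101201774990516815131689813892946509380556272605041597969860106905820222554291655201459120130455805408840262508001
Sum of its 153 digits: 586.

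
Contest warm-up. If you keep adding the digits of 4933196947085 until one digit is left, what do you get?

4+9+3+3+1+9+6+9+4+7+0+8+5 = 68
6+8 = 14
1+4 = 5

5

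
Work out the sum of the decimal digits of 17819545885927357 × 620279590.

88

17819545885927357 × 620279590 = 11053100616109207769743630
Sum of its 26 digits: 88.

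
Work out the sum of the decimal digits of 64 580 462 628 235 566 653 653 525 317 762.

144

6+4+5+8+0+4+6+2+6+2+8+2+3+5+5+6+6+6+5+3+6+5+3+5+2+5+3+1+7+7+6+2 = 144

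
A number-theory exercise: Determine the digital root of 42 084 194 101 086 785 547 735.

9

4+2+0+8+4+1+9+4+1+0+1+0+8+6+7+8+5+5+4+7+7+3+5 = 99
9+9 = 18
1+8 = 9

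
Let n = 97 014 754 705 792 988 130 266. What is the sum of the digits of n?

9+7+0+1+4+7+5+4+7+0+5+7+9+2+9+8+8+1+3+0+2+6+6 = 110

110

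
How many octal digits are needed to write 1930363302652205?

1930363302652205 in base 8 is 66672367274224455, which has 17 digits.

17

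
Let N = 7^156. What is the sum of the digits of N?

7^156 = 684375166571500149069971016475029073861656567929830694323100654407833221808533066171413712544046001452274401914981868928799404253601
Sum of its 132 digits: 550.

550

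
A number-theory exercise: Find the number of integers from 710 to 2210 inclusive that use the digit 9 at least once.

447

The integers in [710, 2210] that use the digit 9 at least once: 719, 729, 739, 749, 759, 769, …, 2199, 2209.
447 qualify.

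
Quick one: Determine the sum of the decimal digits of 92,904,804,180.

9+2+9+0+4+8+0+4+1+8+0 = 45

45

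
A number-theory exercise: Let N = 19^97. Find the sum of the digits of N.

595

19^97 = 10942065052959904423889340990386629470628945828095864965495389114171377882574435992542632419141451340745154782894654048059539
Sum of its 125 digits: 595.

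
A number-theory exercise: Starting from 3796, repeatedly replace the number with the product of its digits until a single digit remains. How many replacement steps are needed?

3

3796 → 1134 → 12 → 2 (3 steps)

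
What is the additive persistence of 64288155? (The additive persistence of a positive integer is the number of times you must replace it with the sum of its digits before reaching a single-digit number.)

3

64288155 → 39 → 12 → 3 (3 steps)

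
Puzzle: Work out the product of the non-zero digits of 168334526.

103680

1×6×8×3×3×4×5×2×6 = 103680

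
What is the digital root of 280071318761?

2+8+0+0+7+1+3+1+8+7+6+1 = 44
4+4 = 8

8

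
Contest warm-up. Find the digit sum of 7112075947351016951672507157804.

7+1+1+2+0+7+5+9+4+7+3+5+1+0+1+6+9+5+1+6+7+2+5+0+7+1+5+7+8+0+4 = 126

126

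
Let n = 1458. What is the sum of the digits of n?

18

1+4+5+8 = 18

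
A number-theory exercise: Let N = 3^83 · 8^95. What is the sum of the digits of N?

522

3^83 · 8^95 = 248092083273210468615848914979214450079244930570082206935533255494781708541807002252461408268027862046130198350285286055870464
Sum of its 126 digits: 522.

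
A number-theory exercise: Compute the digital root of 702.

7+0+2 = 9

9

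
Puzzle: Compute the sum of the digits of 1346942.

1+3+4+6+9+4+2 = 29

29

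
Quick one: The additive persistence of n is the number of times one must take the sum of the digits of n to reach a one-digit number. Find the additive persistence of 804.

2

804 → 12 → 3 (2 steps)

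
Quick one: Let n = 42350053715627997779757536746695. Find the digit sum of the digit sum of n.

15

First digit sum: 168.
1+6+8 = 15.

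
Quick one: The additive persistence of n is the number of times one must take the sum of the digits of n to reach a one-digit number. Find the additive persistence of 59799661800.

59799661800 → 60 → 6 (2 steps)

2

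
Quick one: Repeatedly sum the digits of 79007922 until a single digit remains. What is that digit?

7+9+0+0+7+9+2+2 = 36
3+6 = 9

9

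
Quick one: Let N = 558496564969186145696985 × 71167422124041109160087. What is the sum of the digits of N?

252

558496564969186145696985 × 71167422124041109160087 = 39746760793989020808247255558581699862558237695
Sum of its 47 digits: 252.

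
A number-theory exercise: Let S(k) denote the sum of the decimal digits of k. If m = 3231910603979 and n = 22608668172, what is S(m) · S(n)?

2544

S(3231910603979) = 3+2+3+1+9+1+0+6+0+3+9+7+9 = 53.
S(22608668172) = 2+2+6+0+8+6+6+8+1+7+2 = 48.
53 · 48 = 2544.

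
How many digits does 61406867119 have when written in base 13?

10

61406867119 in base 13 is 5A38071540, which has 10 digits.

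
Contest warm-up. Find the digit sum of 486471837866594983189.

124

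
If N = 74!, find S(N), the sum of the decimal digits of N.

378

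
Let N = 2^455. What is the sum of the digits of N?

644

2^455 = 93035356709837681990313447409664580397266094167976711716030745495121828878514934185752454491361736391777602765602070775492429008462675968
Sum of its 137 digits: 644.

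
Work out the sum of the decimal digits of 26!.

81

26! = 403291461126605635584000000
Sum of its 27 digits: 81.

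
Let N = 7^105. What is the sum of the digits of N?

397

7^105 = 54361846697263307560529495055267343940077014163990039113495978834700158362117849904436807
Sum of its 89 digits: 397.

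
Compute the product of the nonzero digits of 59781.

5×9×7×8×1 = 2520

2520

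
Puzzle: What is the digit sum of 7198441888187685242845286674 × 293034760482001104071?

7198441888187685242845286674 × 293034760482001104071 = 2109393694548682117790108517964050170306503449854
Sum of its 49 digits: 209.

209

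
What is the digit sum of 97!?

97! = 96192759682482119853328425949563698712343813919172976158104477319333745612481875498805879175589072651261284189679678167647067832320000000000000000000000
Sum of its 152 digits: 648.

648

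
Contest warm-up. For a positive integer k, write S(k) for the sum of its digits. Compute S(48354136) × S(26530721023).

1054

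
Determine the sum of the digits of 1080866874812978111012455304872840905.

1+0+8+0+8+6+6+8+7+4+8+1+2+9+7+8+1+1+1+0+1+2+4+5+5+3+0+4+8+7+2+8+4+0+9+0+5 = 153

153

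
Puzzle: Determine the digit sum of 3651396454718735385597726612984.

3+6+5+1+3+9+6+4+5+4+7+1+8+7+3+5+3+8+5+5+9+7+7+2+6+6+1+2+9+8+4 = 159

159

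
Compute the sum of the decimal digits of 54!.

54! = 230843697339241380472092742683027581083278564571807941132288000000000000
Sum of its 72 digits: 261.

261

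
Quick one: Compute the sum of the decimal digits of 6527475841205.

6+5+2+7+4+7+5+8+4+1+2+0+5 = 56

56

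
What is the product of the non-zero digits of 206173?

252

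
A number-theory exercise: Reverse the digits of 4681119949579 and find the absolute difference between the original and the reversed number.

Reverse of 4681119949579 is 9759499111864.
|4681119949579 − 9759499111864| = 5078379162285

5078379162285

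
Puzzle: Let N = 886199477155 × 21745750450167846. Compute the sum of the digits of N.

886199477155 × 21745750450167846 = 19271072679281851007192558130
Sum of its 29 digits: 117.

117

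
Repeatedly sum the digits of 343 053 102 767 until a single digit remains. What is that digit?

3+4+3+0+5+3+1+0+2+7+6+7 = 41
4+1 = 5

5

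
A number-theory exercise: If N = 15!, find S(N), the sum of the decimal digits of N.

15! = 1307674368000
Sum of its 13 digits: 45.

45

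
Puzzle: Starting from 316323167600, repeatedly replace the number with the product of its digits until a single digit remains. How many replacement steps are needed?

1

316323167600 → 0 (1 step)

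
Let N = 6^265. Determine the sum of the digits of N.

6^265 = 162211392187449260667858789944802342866401581073130044383394218320988557943755938174801140150725891119785275956572298243924467041435918366933841070051475714607801989815675348162989357581440812576423674904576
Sum of its 207 digits: 945.

945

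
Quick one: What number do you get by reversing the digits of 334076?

670433

Reversing 334076 gives 670433.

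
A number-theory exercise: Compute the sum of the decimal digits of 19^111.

19^111 = 8742783133586211652559990374704055804178644734417494500073558586145712200039147185104301989484242918343250260456094222377310009032398945680219
Sum of its 142 digits: 586.

586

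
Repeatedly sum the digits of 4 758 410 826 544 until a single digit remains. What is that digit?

4+7+5+8+4+1+0+8+2+6+5+4+4 = 58
5+8 = 13
1+3 = 4

4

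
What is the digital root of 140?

5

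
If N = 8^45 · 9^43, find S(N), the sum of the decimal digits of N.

8^45 · 9^43 = 4693289246575575288681773536538265168909218336532699861966699179411619978487529472
Sum of its 82 digits: 441.

441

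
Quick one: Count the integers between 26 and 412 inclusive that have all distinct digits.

The integers in [26, 412] that have all distinct digits: 26, 27, 28, 29, 30, 31, …, 410, 412.
293 qualify.

293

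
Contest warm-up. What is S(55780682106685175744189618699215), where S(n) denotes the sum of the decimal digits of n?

160

5+5+7+8+0+6+8+2+1+0+6+6+8+5+1+7+5+7+4+4+1+8+9+6+1+8+6+9+9+2+1+5 = 160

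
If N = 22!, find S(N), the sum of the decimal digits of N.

72

22! = 1124000727777607680000
Sum of its 22 digits: 72.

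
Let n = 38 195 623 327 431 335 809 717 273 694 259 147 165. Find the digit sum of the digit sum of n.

9

First digit sum: 171.
1+7+1 = 9.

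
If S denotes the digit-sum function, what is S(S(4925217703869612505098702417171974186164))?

First digit sum: 175.
1+7+5 = 13.

13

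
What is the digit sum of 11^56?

11^56 = 20796505671840591460586660430317517562942313712635618374561
Sum of its 59 digits: 247.

247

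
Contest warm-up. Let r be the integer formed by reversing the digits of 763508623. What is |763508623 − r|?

436703256

Reverse of 763508623 is 326805367.
|763508623 − 326805367| = 436703256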